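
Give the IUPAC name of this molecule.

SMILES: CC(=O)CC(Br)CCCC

4-bromooctan-2-one

The longest carbon chain that includes the carbonyl has 8 carbons, so the parent hydride is octane.
The highest-priority functional group is a ketone (C=O on an internal carbon), so the name ends in -one.
Number the chain so that numbering from this end puts the carbonyl group at C-2 rather than C-7.
With this numbering: the carbonyl at C-2; a bromo group at C-4.
Putting it together: 4-bromooctan-2-one.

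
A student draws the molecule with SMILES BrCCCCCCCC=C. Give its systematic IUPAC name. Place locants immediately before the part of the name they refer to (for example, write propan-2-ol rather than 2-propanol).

9-bromonon-1-ene

Counting along the main chain through the multiple bond gives 9 carbons: the parent is nonane.
A C=C double bond in the chain gives the infix -ene-.
Number the chain so that numbering from this end puts the double bond at C-1 rather than C-8.
This places the double bond between C-1 and C-2; a bromo group at C-9.
Putting it together: 9-bromonon-1-ene.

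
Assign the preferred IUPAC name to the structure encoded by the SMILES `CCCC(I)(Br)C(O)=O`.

2-bromo-2-iodopentanoic acid

The longest chain bearing the –COOH group is 5 carbons long (pentane).
The principal characteristic group is a carboxylic acid (terminal –COOH), named with the suffix -oic acid.
The numbering direction is chosen so that the carboxylic acid carbon is C-1 by definition.
With this numbering: a bromo group at C-2; an iodo group at C-2.
The substituents are ordered alphabetically, ignoring any di-/tri- multipliers.
Putting it together: 2-bromo-2-iodopentanoic acid.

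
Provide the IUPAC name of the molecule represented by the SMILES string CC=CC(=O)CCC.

hept-2-en-4-one

The longest carbon chain that includes the carbonyl and the multiple bond has 7 carbons, so the parent hydride is heptane.
The principal characteristic group is a ketone (C=O on an internal carbon), named with the suffix -one.
There is one C=C double bond, indicated by the ending -ene.
Choose the numbering such that numbering from this end puts the double bond at C-2 rather than C-5.
This places the carbonyl at C-4; the double bond between C-2 and C-3.
Assembling the pieces gives hept-2-en-4-one.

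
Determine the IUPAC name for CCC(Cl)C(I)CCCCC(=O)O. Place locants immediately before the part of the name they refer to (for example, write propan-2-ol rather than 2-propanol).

7-chloro-6-iodononanoic acid

Counting along the main chain through the –COOH group gives 9 carbons: the parent is nonane.
The principal characteristic group is a carboxylic acid (terminal –COOH), named with the suffix -oic acid.
Choose the numbering such that the carboxylic acid carbon is C-1 by definition.
That gives a chloro group at C-7; an iodo group at C-6.
Substituent prefixes are cited in alphabetical order (multiplying prefixes like di-/tri- are ignored for ordering).
The name is 7-chloro-6-iodononanoic acid.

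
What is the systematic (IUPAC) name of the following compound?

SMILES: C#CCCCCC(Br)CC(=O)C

4-bromodec-9-yn-2-one

Counting along the main chain through the carbonyl and the multiple bond gives 10 carbons: the parent is decane.
The principal characteristic group is a ketone (C=O on an internal carbon), named with the suffix -one.
A C≡C triple bond in the chain gives the infix -yne-.
Number the chain so that numbering from this end puts the carbonyl group at C-2 rather than C-9.
That gives the carbonyl at C-2; the triple bond between C-9 and C-10; a bromo group at C-4.
Putting it together: 4-bromodec-9-yn-2-one.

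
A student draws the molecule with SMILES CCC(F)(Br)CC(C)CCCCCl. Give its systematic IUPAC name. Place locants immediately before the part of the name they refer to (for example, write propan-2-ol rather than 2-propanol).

7-bromo-1-chloro-7-fluoro-5-methylnonane

The longest carbon chain is 9 atoms: the parent is nonane.
Choose the numbering such that the substituent locant set {1,5,7,7} is lower than {3,3,5,9} at the first point of difference.
That gives a bromo group at C-7; a chloro group at C-1; a fluoro group at C-7; a methyl group at C-5.
The substituents are ordered alphabetically, ignoring any di-/tri- multipliers.
Assembling the pieces gives 7-bromo-1-chloro-7-fluoro-5-methylnonane.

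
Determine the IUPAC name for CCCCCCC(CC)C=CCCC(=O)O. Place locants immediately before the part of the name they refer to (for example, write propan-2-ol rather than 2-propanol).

6-ethyldodec-4-enoic acid

The longest carbon chain that includes the –COOH group and the multiple bond has 12 carbons, so the parent hydride is dodecane.
The principal characteristic group is a carboxylic acid (terminal –COOH), named with the suffix -oic acid.
The chain contains a C=C double bond, so the unsaturation ending is -ene.
Choose the numbering such that the carboxylic acid carbon is C-1 by definition.
This places the double bond between C-4 and C-5; an ethyl group at C-6.
Assembling the pieces gives 6-ethyldodec-4-enoic acid.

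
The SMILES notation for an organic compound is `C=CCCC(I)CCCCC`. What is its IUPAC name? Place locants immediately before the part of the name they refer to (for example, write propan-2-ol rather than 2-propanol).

Counting along the main chain through the multiple bond gives 10 carbons: the parent is decane.
The chain contains a C=C double bond, so the unsaturation ending is -ene.
Choose the numbering such that numbering from this end puts the double bond at C-1 rather than C-9.
With this numbering: the double bond between C-1 and C-2; an iodo group at C-5.
Putting it together: 5-iododec-1-ene.

5-iododec-1-ene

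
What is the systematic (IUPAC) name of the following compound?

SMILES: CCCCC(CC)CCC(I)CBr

1-bromo-5-ethyl-2-iodononane

The parent chain contains 9 carbons (nonane).
Number the chain so that the substituent locant set {1,2,5} is lower than {5,8,9} at the first point of difference.
This places a bromo group at C-1; an ethyl group at C-5; an iodo group at C-2.
The substituents are ordered alphabetically, ignoring any di-/tri- multipliers.
Assembling the pieces gives 1-bromo-5-ethyl-2-iodononane.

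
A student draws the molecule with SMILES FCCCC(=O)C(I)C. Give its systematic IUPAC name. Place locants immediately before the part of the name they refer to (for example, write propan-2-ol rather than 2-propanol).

The longest carbon chain that includes the carbonyl has 6 carbons, so the parent hydride is hexane.
A ketone (C=O on an internal carbon) is the principal characteristic group, giving the suffix -one.
Choose the numbering such that numbering from this end puts the carbonyl group at C-3 rather than C-4.
With this numbering: the carbonyl at C-3; a fluoro group at C-6; an iodo group at C-2.
Substituent prefixes are cited in alphabetical order (multiplying prefixes like di-/tri- are ignored for ordering).
The name is 6-fluoro-2-iodohexan-3-one.

6-fluoro-2-iodohexan-3-one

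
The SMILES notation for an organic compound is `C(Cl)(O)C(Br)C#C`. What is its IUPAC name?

Counting along the main chain through the –OH group and the multiple bond gives 4 carbons: the parent is butane.
The highest-priority functional group is an alcohol (–OH), so the name ends in -ol.
The chain contains a C≡C triple bond, so the unsaturation ending is -yne.
Number the chain so that numbering from this end puts the hydroxyl group at C-1 rather than C-4.
With this numbering: the hydroxyl at C-1; the triple bond between C-3 and C-4; a bromo group at C-2; a chloro group at C-1.
Substituent prefixes are cited in alphabetical order (multiplying prefixes like di-/tri- are ignored for ordering).
The name is 2-bromo-1-chlorobut-3-yn-1-ol.

2-bromo-1-chlorobut-3-yn-1-ol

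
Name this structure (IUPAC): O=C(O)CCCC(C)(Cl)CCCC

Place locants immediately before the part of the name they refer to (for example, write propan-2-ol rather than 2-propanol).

The longest carbon chain that includes the –COOH group has 9 carbons, so the parent hydride is nonane.
The highest-priority functional group is a carboxylic acid (terminal –COOH), so the name ends in -oic acid.
Choose the numbering such that the carboxylic acid carbon is C-1 by definition.
That gives a chloro group at C-5; a methyl group at C-5.
Substituent prefixes are cited in alphabetical order (multiplying prefixes like di-/tri- are ignored for ordering).
Assembling the pieces gives 5-chloro-5-methylnonanoic acid.

5-chloro-5-methylnonanoic acid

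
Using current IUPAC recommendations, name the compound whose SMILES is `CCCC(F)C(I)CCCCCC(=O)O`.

8-fluoro-7-iodoundecanoic acid

The longest carbon chain that includes the –COOH group has 11 carbons, so the parent hydride is undecane.
The highest-priority functional group is a carboxylic acid (terminal –COOH), so the name ends in -oic acid.
Choose the numbering such that the carboxylic acid carbon is C-1 by definition.
With this numbering: a fluoro group at C-8; an iodo group at C-7.
Substituent prefixes are cited in alphabetical order (multiplying prefixes like di-/tri- are ignored for ordering).
The name is 8-fluoro-7-iodoundecanoic acid.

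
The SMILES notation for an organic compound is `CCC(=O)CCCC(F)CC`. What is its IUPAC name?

7-fluorononan-3-one

The longest chain bearing the carbonyl is 9 carbons long (nonane).
The highest-priority functional group is a ketone (C=O on an internal carbon), so the name ends in -one.
Number the chain so that numbering from this end puts the carbonyl group at C-3 rather than C-7.
With this numbering: the carbonyl at C-3; a fluoro group at C-7.
Putting it together: 7-fluorononan-3-one.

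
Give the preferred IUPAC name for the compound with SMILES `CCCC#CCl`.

Counting along the main chain through the multiple bond gives 5 carbons: the parent is pentane.
A C≡C triple bond in the chain gives the infix -yne-.
The numbering direction is chosen so that numbering from this end puts the triple bond at C-1 rather than C-4.
With this numbering: the triple bond between C-1 and C-2; a chloro group at C-1.
Assembling the pieces gives 1-chloropent-1-yne.

1-chloropent-1-yne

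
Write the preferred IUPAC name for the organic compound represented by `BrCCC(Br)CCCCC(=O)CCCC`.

The longest chain bearing the carbonyl is 12 carbons long (dodecane).
A ketone (C=O on an internal carbon) is the principal characteristic group, giving the suffix -one.
The numbering direction is chosen so that numbering from this end puts the carbonyl group at C-5 rather than C-8.
With this numbering: the carbonyl at C-5; bromo groups at C-10 and C-12.
Assembling the pieces gives 10,12-dibromododecan-5-one.

10,12-dibromododecan-5-one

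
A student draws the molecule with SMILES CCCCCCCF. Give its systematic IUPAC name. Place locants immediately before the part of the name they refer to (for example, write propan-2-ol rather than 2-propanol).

1-fluoroheptane

The parent chain contains 7 carbons (heptane).
The numbering direction is chosen so that the substituent locant set {1} is lower than {7} at the first point of difference.
That gives a fluoro group at C-1.
The name is 1-fluoroheptane.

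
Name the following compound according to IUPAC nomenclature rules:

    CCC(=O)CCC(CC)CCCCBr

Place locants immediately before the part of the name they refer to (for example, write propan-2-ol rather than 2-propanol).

10-bromo-6-ethyldecan-3-one

The longest chain bearing the carbonyl is 10 carbons long (decane).
A ketone (C=O on an internal carbon) is the principal characteristic group, giving the suffix -one.
The numbering direction is chosen so that numbering from this end puts the carbonyl group at C-3 rather than C-8.
That gives the carbonyl at C-3; a bromo group at C-10; an ethyl group at C-6.
Prefixes are listed alphabetically: bromo, ethyl.
Assembling the pieces gives 10-bromo-6-ethyldecan-3-one.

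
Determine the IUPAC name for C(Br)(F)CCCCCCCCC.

The longest continuous carbon chain has 10 atoms, so the parent hydride is decane.
Number the chain so that the substituent locant set {1,1} is lower than {10,10} at the first point of difference.
This places a bromo group at C-1; a fluoro group at C-1.
Prefixes are listed alphabetically: bromo, fluoro.
Putting it together: 1-bromo-1-fluorodecane.

1-bromo-1-fluorodecane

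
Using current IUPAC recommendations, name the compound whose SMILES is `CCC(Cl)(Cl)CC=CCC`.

The longest carbon chain that includes the multiple bond has 8 carbons, so the parent hydride is octane.
The chain contains a C=C double bond, so the unsaturation ending is -ene.
Choose the numbering such that numbering from this end puts the double bond at C-3 rather than C-5.
That gives the double bond between C-3 and C-4; two chloro groups at C-6.
Assembling the pieces gives 6,6-dichlorooct-3-ene.

6,6-dichlorooct-3-ene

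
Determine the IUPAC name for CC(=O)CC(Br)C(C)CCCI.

The longest chain bearing the carbonyl is 8 carbons long (octane).
The highest-priority functional group is a ketone (C=O on an internal carbon), so the name ends in -one.
Number the chain so that numbering from this end puts the carbonyl group at C-2 rather than C-7.
That gives the carbonyl at C-2; a bromo group at C-4; an iodo group at C-8; a methyl group at C-5.
The substituents are ordered alphabetically, ignoring any di-/tri- multipliers.
The name is 4-bromo-8-iodo-5-methyloctan-2-one.

4-bromo-8-iodo-5-methyloctan-2-one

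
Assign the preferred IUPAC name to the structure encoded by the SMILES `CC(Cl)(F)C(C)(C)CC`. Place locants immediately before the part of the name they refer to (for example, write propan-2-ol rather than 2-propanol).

2-chloro-2-fluoro-3,3-dimethylpentane

The parent chain contains 5 carbons (pentane).
Choose the numbering such that the substituent locant set {2,2,3,3} is lower than {3,3,4,4} at the first point of difference.
That gives a chloro group at C-2; a fluoro group at C-2; two methyl groups at C-3.
The substituents are ordered alphabetically, ignoring any di-/tri- multipliers.
The name is 2-chloro-2-fluoro-3,3-dimethylpentane.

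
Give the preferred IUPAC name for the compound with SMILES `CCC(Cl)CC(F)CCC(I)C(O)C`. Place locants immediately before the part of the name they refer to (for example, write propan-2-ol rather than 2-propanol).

The longest carbon chain that includes the –OH group has 10 carbons, so the parent hydride is decane.
The highest-priority functional group is an alcohol (–OH), so the name ends in -ol.
The numbering direction is chosen so that numbering from this end puts the hydroxyl group at C-2 rather than C-9.
This places the hydroxyl at C-2; a chloro group at C-8; a fluoro group at C-6; an iodo group at C-3.
Prefixes are listed alphabetically: chloro, fluoro, iodo.
The name is 8-chloro-6-fluoro-3-iododecan-2-ol.

8-chloro-6-fluoro-3-iododecan-2-ol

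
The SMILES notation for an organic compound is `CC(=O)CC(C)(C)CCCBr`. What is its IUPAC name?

The longest carbon chain that includes the carbonyl has 7 carbons, so the parent hydride is heptane.
A ketone (C=O on an internal carbon) is the principal characteristic group, giving the suffix -one.
Number the chain so that numbering from this end puts the carbonyl group at C-2 rather than C-6.
This places the carbonyl at C-2; a bromo group at C-7; two methyl groups at C-4.
Substituent prefixes are cited in alphabetical order (multiplying prefixes like di-/tri- are ignored for ordering).
Putting it together: 7-bromo-4,4-dimethylheptan-2-one.

7-bromo-4,4-dimethylheptan-2-one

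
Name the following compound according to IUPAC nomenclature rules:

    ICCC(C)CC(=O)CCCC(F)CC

The longest carbon chain that includes the carbonyl has 11 carbons, so the parent hydride is undecane.
A ketone (C=O on an internal carbon) is the principal characteristic group, giving the suffix -one.
The numbering direction is chosen so that numbering from this end puts the carbonyl group at C-5 rather than C-7.
This places the carbonyl at C-5; a fluoro group at C-9; an iodo group at C-1; a methyl group at C-3.
Substituent prefixes are cited in alphabetical order (multiplying prefixes like di-/tri- are ignored for ordering).
Putting it together: 9-fluoro-1-iodo-3-methylundecan-5-one.

9-fluoro-1-iodo-3-methylundecan-5-one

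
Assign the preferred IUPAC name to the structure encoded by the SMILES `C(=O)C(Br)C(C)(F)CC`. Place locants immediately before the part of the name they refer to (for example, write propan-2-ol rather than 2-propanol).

Counting along the main chain through the –CHO group gives 5 carbons: the parent is pentane.
The highest-priority functional group is an aldehyde (terminal –CHO), so the name ends in -al.
The numbering direction is chosen so that the aldehyde carbon is C-1 by definition.
This places a bromo group at C-2; a fluoro group at C-3; a methyl group at C-3.
Substituent prefixes are cited in alphabetical order (multiplying prefixes like di-/tri- are ignored for ordering).
The name is 2-bromo-3-fluoro-3-methylpentanal.

2-bromo-3-fluoro-3-methylpentanal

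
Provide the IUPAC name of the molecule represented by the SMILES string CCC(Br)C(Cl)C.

The longest continuous carbon chain has 5 atoms, so the parent hydride is pentane.
The numbering direction is chosen so that the substituent locant set {2,3} is lower than {3,4} at the first point of difference.
This places a bromo group at C-3; a chloro group at C-2.
The substituents are ordered alphabetically, ignoring any di-/tri- multipliers.
Putting it together: 3-bromo-2-chloropentane.

3-bromo-2-chloropentane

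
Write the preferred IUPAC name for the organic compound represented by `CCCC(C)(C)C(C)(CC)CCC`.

4-ethyl-4,5,5-trimethyloctane

The parent chain contains 8 carbons (octane).
Number the chain so that the locant sets are identical either way, so the alphabetically earlier ethyl substituent takes the lower locant (4 rather than 5).
This places an ethyl group at C-4; methyl groups at C-4 and C-5 (×2).
The substituents are ordered alphabetically, ignoring any di-/tri- multipliers.
Assembling the pieces gives 4-ethyl-4,5,5-trimethyloctane.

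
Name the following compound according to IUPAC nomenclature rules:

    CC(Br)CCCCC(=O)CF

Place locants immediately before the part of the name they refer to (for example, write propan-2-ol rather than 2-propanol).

7-bromo-1-fluorooctan-2-one

Counting along the main chain through the carbonyl gives 8 carbons: the parent is octane.
The principal characteristic group is a ketone (C=O on an internal carbon), named with the suffix -one.
The numbering direction is chosen so that numbering from this end puts the carbonyl group at C-2 rather than C-7.
With this numbering: the carbonyl at C-2; a bromo group at C-7; a fluoro group at C-1.
Prefixes are listed alphabetically: bromo, fluoro.
Assembling the pieces gives 7-bromo-1-fluorooctan-2-one.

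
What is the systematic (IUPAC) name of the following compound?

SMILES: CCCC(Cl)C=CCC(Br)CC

Counting along the main chain through the multiple bond gives 10 carbons: the parent is decane.
A C=C double bond in the chain gives the infix -ene-.
Choose the numbering such that the substituent locant set {3,7} is lower than {4,8} at the first point of difference.
That gives the double bond between C-5 and C-6; a bromo group at C-3; a chloro group at C-7.
Prefixes are listed alphabetically: bromo, chloro.
Assembling the pieces gives 3-bromo-7-chlorodec-5-ene.

3-bromo-7-chlorodec-5-ene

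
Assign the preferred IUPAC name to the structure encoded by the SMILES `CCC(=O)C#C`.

The longest carbon chain that includes the carbonyl and the multiple bond has 5 carbons, so the parent hydride is pentane.
The highest-priority functional group is a ketone (C=O on an internal carbon), so the name ends in -one.
A C≡C triple bond in the chain gives the infix -yne-.
Number the chain so that numbering from this end puts the triple bond at C-1 rather than C-4.
That gives the carbonyl at C-3; the triple bond between C-1 and C-2.
The name is pent-1-yn-3-one.

pent-1-yn-3-one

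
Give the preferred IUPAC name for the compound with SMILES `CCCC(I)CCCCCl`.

1-chloro-5-iodooctane

The longest carbon chain is 8 atoms: the parent is octane.
Choose the numbering such that the substituent locant set {1,5} is lower than {4,8} at the first point of difference.
That gives a chloro group at C-1; an iodo group at C-5.
The substituents are ordered alphabetically, ignoring any di-/tri- multipliers.
The name is 1-chloro-5-iodooctane.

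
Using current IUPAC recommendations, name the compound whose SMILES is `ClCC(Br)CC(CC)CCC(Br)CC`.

The longest carbon chain is 9 atoms: the parent is nonane.
Number the chain so that the substituent locant set {1,2,4,7} is lower than {3,6,8,9} at the first point of difference.
This places bromo groups at C-2 and C-7; a chloro group at C-1; an ethyl group at C-4.
The substituents are ordered alphabetically, ignoring any di-/tri- multipliers.
Assembling the pieces gives 2,7-dibromo-1-chloro-4-ethylnonane.

2,7-dibromo-1-chloro-4-ethylnonane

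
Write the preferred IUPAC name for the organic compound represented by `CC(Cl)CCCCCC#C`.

8-chloronon-1-yne

The longest carbon chain that includes the multiple bond has 9 carbons, so the parent hydride is nonane.
A C≡C triple bond in the chain gives the infix -yne-.
Number the chain so that numbering from this end puts the triple bond at C-1 rather than C-8.
That gives the triple bond between C-1 and C-2; a chloro group at C-8.
Putting it together: 8-chloronon-1-yne.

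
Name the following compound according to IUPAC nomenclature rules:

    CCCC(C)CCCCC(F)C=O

Counting along the main chain through the –CHO group gives 10 carbons: the parent is decane.
The principal characteristic group is an aldehyde (terminal –CHO), named with the suffix -al.
Choose the numbering such that the aldehyde carbon is C-1 by definition.
That gives a fluoro group at C-2; a methyl group at C-7.
Prefixes are listed alphabetically: fluoro, methyl.
Putting it together: 2-fluoro-7-methyldecanal.

2-fluoro-7-methyldecanal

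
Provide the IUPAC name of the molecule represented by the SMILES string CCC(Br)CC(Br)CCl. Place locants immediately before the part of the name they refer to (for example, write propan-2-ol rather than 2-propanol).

The longest carbon chain is 6 atoms: the parent is hexane.
Choose the numbering such that the substituent locant set {1,2,4} is lower than {3,5,6} at the first point of difference.
This places bromo groups at C-2 and C-4; a chloro group at C-1.
Prefixes are listed alphabetically: bromo, chloro.
The name is 2,4-dibromo-1-chlorohexane.

2,4-dibromo-1-chlorohexane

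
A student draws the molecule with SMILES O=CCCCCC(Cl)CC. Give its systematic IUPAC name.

6-chlorooctanal

The longest chain bearing the –CHO group is 8 carbons long (octane).
The principal characteristic group is an aldehyde (terminal –CHO), named with the suffix -al.
Number the chain so that the aldehyde carbon is C-1 by definition.
This places a chloro group at C-6.
Assembling the pieces gives 6-chlorooctanal.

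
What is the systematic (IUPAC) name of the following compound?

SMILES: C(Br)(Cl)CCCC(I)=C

6-bromo-6-chloro-2-iodohex-1-ene

The longest chain bearing the multiple bond is 6 carbons long (hexane).
There is one C=C double bond, indicated by the ending -ene.
Choose the numbering such that numbering from this end puts the double bond at C-1 rather than C-5.
That gives the double bond between C-1 and C-2; a bromo group at C-6; a chloro group at C-6; an iodo group at C-2.
The substituents are ordered alphabetically, ignoring any di-/tri- multipliers.
Putting it together: 6-bromo-6-chloro-2-iodohex-1-ene.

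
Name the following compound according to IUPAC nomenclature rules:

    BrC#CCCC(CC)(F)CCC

The longest carbon chain that includes the multiple bond has 8 carbons, so the parent hydride is octane.
The chain contains a C≡C triple bond, so the unsaturation ending is -yne.
Choose the numbering such that numbering from this end puts the triple bond at C-1 rather than C-7.
That gives the triple bond between C-1 and C-2; a bromo group at C-1; an ethyl group at C-5; a fluoro group at C-5.
The substituents are ordered alphabetically, ignoring any di-/tri- multipliers.
The name is 1-bromo-5-ethyl-5-fluorooct-1-yne.

1-bromo-5-ethyl-5-fluorooct-1-yne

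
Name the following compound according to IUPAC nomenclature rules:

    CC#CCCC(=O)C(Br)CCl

Counting along the main chain through the carbonyl and the multiple bond gives 8 carbons: the parent is octane.
The highest-priority functional group is a ketone (C=O on an internal carbon), so the name ends in -one.
There is one C≡C triple bond, indicated by the ending -yne.
Choose the numbering such that numbering from this end puts the carbonyl group at C-3 rather than C-6.
With this numbering: the carbonyl at C-3; the triple bond between C-6 and C-7; a bromo group at C-2; a chloro group at C-1.
Prefixes are listed alphabetically: bromo, chloro.
Putting it together: 2-bromo-1-chlorooct-6-yn-3-one.

2-bromo-1-chlorooct-6-yn-3-one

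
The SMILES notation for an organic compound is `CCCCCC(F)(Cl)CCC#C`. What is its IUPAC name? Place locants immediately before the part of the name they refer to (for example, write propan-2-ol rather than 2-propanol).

5-chloro-5-fluorodec-1-yne

The longest chain bearing the multiple bond is 10 carbons long (decane).
There is one C≡C triple bond, indicated by the ending -yne.
Choose the numbering such that numbering from this end puts the triple bond at C-1 rather than C-9.
This places the triple bond between C-1 and C-2; a chloro group at C-5; a fluoro group at C-5.
The substituents are ordered alphabetically, ignoring any di-/tri- multipliers.
Putting it together: 5-chloro-5-fluorodec-1-yne.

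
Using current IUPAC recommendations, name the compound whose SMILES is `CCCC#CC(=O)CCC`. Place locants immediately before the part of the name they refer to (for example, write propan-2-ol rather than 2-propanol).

non-5-yn-4-one

Counting along the main chain through the carbonyl and the multiple bond gives 9 carbons: the parent is nonane.
The principal characteristic group is a ketone (C=O on an internal carbon), named with the suffix -one.
A C≡C triple bond in the chain gives the infix -yne-.
Number the chain so that numbering from this end puts the carbonyl group at C-4 rather than C-6.
This places the carbonyl at C-4; the triple bond between C-5 and C-6.
The name is non-5-yn-4-one.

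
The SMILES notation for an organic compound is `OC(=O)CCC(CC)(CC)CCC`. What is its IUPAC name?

4,4-diethylheptanoic acid

Counting along the main chain through the –COOH group gives 7 carbons: the parent is heptane.
A carboxylic acid (terminal –COOH) is the principal characteristic group, giving the suffix -oic acid.
Number the chain so that the carboxylic acid carbon is C-1 by definition.
This places two ethyl groups at C-4.
Putting it together: 4,4-diethylheptanoic acid.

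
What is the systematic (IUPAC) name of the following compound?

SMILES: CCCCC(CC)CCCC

The parent chain contains 9 carbons (nonane).
Both numbering directions give the same locant set; either may be used.
This places an ethyl group at C-5.
Assembling the pieces gives 5-ethylnonane.

5-ethylnonane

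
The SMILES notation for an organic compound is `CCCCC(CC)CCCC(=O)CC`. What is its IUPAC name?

7-ethylundecan-3-one

Counting along the main chain through the carbonyl gives 11 carbons: the parent is undecane.
The principal characteristic group is a ketone (C=O on an internal carbon), named with the suffix -one.
Choose the numbering such that numbering from this end puts the carbonyl group at C-3 rather than C-9.
That gives the carbonyl at C-3; an ethyl group at C-7.
Putting it together: 7-ethylundecan-3-one.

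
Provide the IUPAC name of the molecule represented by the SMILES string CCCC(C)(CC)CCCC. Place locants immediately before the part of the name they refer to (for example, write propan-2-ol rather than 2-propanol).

4-ethyl-4-methyloctane

The longest continuous carbon chain has 8 atoms, so the parent hydride is octane.
Choose the numbering such that the substituent locant set {4,4} is lower than {5,5} at the first point of difference.
This places an ethyl group at C-4; a methyl group at C-4.
Substituent prefixes are cited in alphabetical order (multiplying prefixes like di-/tri- are ignored for ordering).
The name is 4-ethyl-4-methyloctane.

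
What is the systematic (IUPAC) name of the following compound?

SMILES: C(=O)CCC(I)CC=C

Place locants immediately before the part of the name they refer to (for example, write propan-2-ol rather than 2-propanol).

4-iodohept-6-enal

Counting along the main chain through the –CHO group and the multiple bond gives 7 carbons: the parent is heptane.
The principal characteristic group is an aldehyde (terminal –CHO), named with the suffix -al.
The chain contains a C=C double bond, so the unsaturation ending is -ene.
The numbering direction is chosen so that the aldehyde carbon is C-1 by definition.
This places the double bond between C-6 and C-7; an iodo group at C-4.
Putting it together: 4-iodohept-6-enal.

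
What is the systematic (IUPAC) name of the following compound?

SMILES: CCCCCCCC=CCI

1-iododec-2-ene

The longest carbon chain that includes the multiple bond has 10 carbons, so the parent hydride is decane.
A C=C double bond in the chain gives the infix -ene-.
Choose the numbering such that numbering from this end puts the double bond at C-2 rather than C-8.
This places the double bond between C-2 and C-3; an iodo group at C-1.
The name is 1-iododec-2-ene.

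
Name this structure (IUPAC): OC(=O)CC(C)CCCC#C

Counting along the main chain through the –COOH group and the multiple bond gives 8 carbons: the parent is octane.
A carboxylic acid (terminal –COOH) is the principal characteristic group, giving the suffix -oic acid.
There is one C≡C triple bond, indicated by the ending -yne.
The numbering direction is chosen so that the carboxylic acid carbon is C-1 by definition.
With this numbering: the triple bond between C-7 and C-8; a methyl group at C-3.
The name is 3-methyloct-7-ynoic acid.

3-methyloct-7-ynoic acid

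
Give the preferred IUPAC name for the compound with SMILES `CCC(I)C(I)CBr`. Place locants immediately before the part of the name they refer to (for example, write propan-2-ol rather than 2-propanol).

1-bromo-2,3-diiodopentane

The longest continuous carbon chain has 5 atoms, so the parent hydride is pentane.
Choose the numbering such that the substituent locant set {1,2,3} is lower than {3,4,5} at the first point of difference.
With this numbering: a bromo group at C-1; iodo groups at C-2 and C-3.
Prefixes are listed alphabetically: bromo, iodo.
The name is 1-bromo-2,3-diiodopentane.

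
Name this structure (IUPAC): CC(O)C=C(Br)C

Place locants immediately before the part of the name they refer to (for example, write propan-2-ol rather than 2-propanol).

4-bromopent-3-en-2-ol

Counting along the main chain through the –OH group and the multiple bond gives 5 carbons: the parent is pentane.
The principal characteristic group is an alcohol (–OH), named with the suffix -ol.
There is one C=C double bond, indicated by the ending -ene.
Number the chain so that numbering from this end puts the hydroxyl group at C-2 rather than C-4.
That gives the hydroxyl at C-2; the double bond between C-3 and C-4; a bromo group at C-4.
Assembling the pieces gives 4-bromopent-3-en-2-ol.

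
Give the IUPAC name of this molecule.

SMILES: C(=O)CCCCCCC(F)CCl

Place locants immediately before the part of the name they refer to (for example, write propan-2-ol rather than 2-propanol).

The longest carbon chain that includes the –CHO group has 9 carbons, so the parent hydride is nonane.
The principal characteristic group is an aldehyde (terminal –CHO), named with the suffix -al.
Choose the numbering such that the aldehyde carbon is C-1 by definition.
That gives a chloro group at C-9; a fluoro group at C-8.
Substituent prefixes are cited in alphabetical order (multiplying prefixes like di-/tri- are ignored for ordering).
Putting it together: 9-chloro-8-fluorononanal.

9-chloro-8-fluorononanal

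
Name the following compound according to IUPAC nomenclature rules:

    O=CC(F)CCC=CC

2-fluorohept-5-enal

The longest carbon chain that includes the –CHO group and the multiple bond has 7 carbons, so the parent hydride is heptane.
An aldehyde (terminal –CHO) is the principal characteristic group, giving the suffix -al.
The chain contains a C=C double bond, so the unsaturation ending is -ene.
Choose the numbering such that the aldehyde carbon is C-1 by definition.
With this numbering: the double bond between C-5 and C-6; a fluoro group at C-2.
Assembling the pieces gives 2-fluorohept-5-enal.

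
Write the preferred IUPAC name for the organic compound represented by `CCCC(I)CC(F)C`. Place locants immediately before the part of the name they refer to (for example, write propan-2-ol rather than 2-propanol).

2-fluoro-4-iodoheptane

The longest carbon chain is 7 atoms: the parent is heptane.
Number the chain so that the substituent locant set {2,4} is lower than {4,6} at the first point of difference.
That gives a fluoro group at C-2; an iodo group at C-4.
Substituent prefixes are cited in alphabetical order (multiplying prefixes like di-/tri- are ignored for ordering).
Assembling the pieces gives 2-fluoro-4-iodoheptane.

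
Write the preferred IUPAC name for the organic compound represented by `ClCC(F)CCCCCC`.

The parent chain contains 8 carbons (octane).
Choose the numbering such that the substituent locant set {1,2} is lower than {7,8} at the first point of difference.
That gives a chloro group at C-1; a fluoro group at C-2.
Substituent prefixes are cited in alphabetical order (multiplying prefixes like di-/tri- are ignored for ordering).
The name is 1-chloro-2-fluorooctane.

1-chloro-2-fluorooctane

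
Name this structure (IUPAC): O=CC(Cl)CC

2-chlorobutanal

The longest carbon chain that includes the –CHO group has 4 carbons, so the parent hydride is butane.
The highest-priority functional group is an aldehyde (terminal –CHO), so the name ends in -al.
Choose the numbering such that the aldehyde carbon is C-1 by definition.
With this numbering: a chloro group at C-2.
The name is 2-chlorobutanal.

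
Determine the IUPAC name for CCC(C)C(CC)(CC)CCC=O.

The longest chain bearing the –CHO group is 7 carbons long (heptane).
The principal characteristic group is an aldehyde (terminal –CHO), named with the suffix -al.
Number the chain so that the aldehyde carbon is C-1 by definition.
With this numbering: two ethyl groups at C-4; a methyl group at C-5.
Substituent prefixes are cited in alphabetical order (multiplying prefixes like di-/tri- are ignored for ordering).
The name is 4,4-diethyl-5-methylheptanal.

4,4-diethyl-5-methylheptanal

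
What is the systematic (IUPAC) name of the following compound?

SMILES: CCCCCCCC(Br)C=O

The longest carbon chain that includes the –CHO group has 9 carbons, so the parent hydride is nonane.
The highest-priority functional group is an aldehyde (terminal –CHO), so the name ends in -al.
The numbering direction is chosen so that the aldehyde carbon is C-1 by definition.
This places a bromo group at C-2.
Assembling the pieces gives 2-bromononanal.

2-bromononanal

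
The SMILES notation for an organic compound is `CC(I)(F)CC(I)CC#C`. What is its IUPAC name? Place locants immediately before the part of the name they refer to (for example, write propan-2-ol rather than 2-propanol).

Counting along the main chain through the multiple bond gives 7 carbons: the parent is heptane.
The chain contains a C≡C triple bond, so the unsaturation ending is -yne.
The numbering direction is chosen so that numbering from this end puts the triple bond at C-1 rather than C-6.
That gives the triple bond between C-1 and C-2; a fluoro group at C-6; iodo groups at C-4 and C-6.
The substituents are ordered alphabetically, ignoring any di-/tri- multipliers.
The name is 6-fluoro-4,6-diiodohept-1-yne.

6-fluoro-4,6-diiodohept-1-yne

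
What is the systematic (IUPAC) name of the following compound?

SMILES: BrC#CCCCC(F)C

The longest carbon chain that includes the multiple bond has 7 carbons, so the parent hydride is heptane.
A C≡C triple bond in the chain gives the infix -yne-.
The numbering direction is chosen so that numbering from this end puts the triple bond at C-1 rather than C-6.
That gives the triple bond between C-1 and C-2; a bromo group at C-1; a fluoro group at C-6.
Prefixes are listed alphabetically: bromo, fluoro.
Assembling the pieces gives 1-bromo-6-fluorohept-1-yne.

1-bromo-6-fluorohept-1-yne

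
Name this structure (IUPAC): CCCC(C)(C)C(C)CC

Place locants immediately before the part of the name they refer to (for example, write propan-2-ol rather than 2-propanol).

The longest carbon chain is 7 atoms: the parent is heptane.
The numbering direction is chosen so that the substituent locant set {3,4,4} is lower than {4,4,5} at the first point of difference.
This places methyl groups at C-3 and C-4 (×2).
The name is 3,4,4-trimethylheptane.

3,4,4-trimethylheptane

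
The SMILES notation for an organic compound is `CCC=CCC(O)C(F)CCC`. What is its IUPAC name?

Counting along the main chain through the –OH group and the multiple bond gives 10 carbons: the parent is decane.
The principal characteristic group is an alcohol (–OH), named with the suffix -ol.
There is one C=C double bond, indicated by the ending -ene.
Choose the numbering such that numbering from this end puts the hydroxyl group at C-5 rather than C-6.
With this numbering: the hydroxyl at C-5; the double bond between C-7 and C-8; a fluoro group at C-4.
Assembling the pieces gives 4-fluorodec-7-en-5-ol.

4-fluorodec-7-en-5-ol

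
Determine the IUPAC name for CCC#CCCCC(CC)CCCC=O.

5-ethyldodec-9-ynal

The longest carbon chain that includes the –CHO group and the multiple bond has 12 carbons, so the parent hydride is dodecane.
The highest-priority functional group is an aldehyde (terminal –CHO), so the name ends in -al.
A C≡C triple bond in the chain gives the infix -yne-.
The numbering direction is chosen so that the aldehyde carbon is C-1 by definition.
With this numbering: the triple bond between C-9 and C-10; an ethyl group at C-5.
Putting it together: 5-ethyldodec-9-ynal.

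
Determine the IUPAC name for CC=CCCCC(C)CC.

7-methylnon-2-ene

The longest carbon chain that includes the multiple bond has 9 carbons, so the parent hydride is nonane.
The chain contains a C=C double bond, so the unsaturation ending is -ene.
Choose the numbering such that numbering from this end puts the double bond at C-2 rather than C-7.
That gives the double bond between C-2 and C-3; a methyl group at C-7.
Assembling the pieces gives 7-methylnon-2-ene.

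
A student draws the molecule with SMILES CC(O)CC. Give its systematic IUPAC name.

butan-2-ol

The longest carbon chain that includes the –OH group has 4 carbons, so the parent hydride is butane.
The highest-priority functional group is an alcohol (–OH), so the name ends in -ol.
Number the chain so that numbering from this end puts the hydroxyl group at C-2 rather than C-3.
This places the hydroxyl at C-2.
The name is butan-2-ol.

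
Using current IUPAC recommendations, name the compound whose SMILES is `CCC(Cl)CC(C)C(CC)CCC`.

3-chloro-6-ethyl-5-methylnonane

The parent chain contains 9 carbons (nonane).
Choose the numbering such that the substituent locant set {3,5,6} is lower than {4,5,7} at the first point of difference.
That gives a chloro group at C-3; an ethyl group at C-6; a methyl group at C-5.
Prefixes are listed alphabetically: chloro, ethyl, methyl.
Assembling the pieces gives 3-chloro-6-ethyl-5-methylnonane.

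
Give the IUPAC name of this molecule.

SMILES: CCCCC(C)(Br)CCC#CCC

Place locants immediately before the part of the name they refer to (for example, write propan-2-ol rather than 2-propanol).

7-bromo-7-methylundec-3-yne

The longest chain bearing the multiple bond is 11 carbons long (undecane).
There is one C≡C triple bond, indicated by the ending -yne.
Choose the numbering such that numbering from this end puts the triple bond at C-3 rather than C-8.
That gives the triple bond between C-3 and C-4; a bromo group at C-7; a methyl group at C-7.
Prefixes are listed alphabetically: bromo, methyl.
The name is 7-bromo-7-methylundec-3-yne.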